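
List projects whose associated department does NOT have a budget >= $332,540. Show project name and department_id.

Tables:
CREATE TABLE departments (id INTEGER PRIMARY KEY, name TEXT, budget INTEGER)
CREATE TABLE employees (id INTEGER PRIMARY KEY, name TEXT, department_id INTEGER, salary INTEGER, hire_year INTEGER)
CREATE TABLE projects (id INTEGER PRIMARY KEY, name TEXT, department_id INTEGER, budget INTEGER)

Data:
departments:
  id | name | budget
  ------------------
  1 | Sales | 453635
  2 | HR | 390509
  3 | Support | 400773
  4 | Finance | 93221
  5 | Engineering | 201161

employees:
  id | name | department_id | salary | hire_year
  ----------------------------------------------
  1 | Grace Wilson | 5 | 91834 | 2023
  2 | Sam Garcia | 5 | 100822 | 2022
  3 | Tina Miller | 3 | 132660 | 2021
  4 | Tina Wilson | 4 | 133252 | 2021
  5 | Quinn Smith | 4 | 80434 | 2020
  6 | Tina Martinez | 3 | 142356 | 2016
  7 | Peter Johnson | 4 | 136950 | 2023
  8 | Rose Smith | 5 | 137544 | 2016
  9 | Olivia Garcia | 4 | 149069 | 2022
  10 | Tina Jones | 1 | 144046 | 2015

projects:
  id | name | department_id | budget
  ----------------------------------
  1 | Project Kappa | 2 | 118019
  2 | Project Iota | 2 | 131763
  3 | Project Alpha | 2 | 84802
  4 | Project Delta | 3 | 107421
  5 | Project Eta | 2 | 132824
SELECT name, department_id FROM projects WHERE department_id NOT IN (SELECT id FROM departments WHERE budget >= 332540)

Execution result:
(no rows)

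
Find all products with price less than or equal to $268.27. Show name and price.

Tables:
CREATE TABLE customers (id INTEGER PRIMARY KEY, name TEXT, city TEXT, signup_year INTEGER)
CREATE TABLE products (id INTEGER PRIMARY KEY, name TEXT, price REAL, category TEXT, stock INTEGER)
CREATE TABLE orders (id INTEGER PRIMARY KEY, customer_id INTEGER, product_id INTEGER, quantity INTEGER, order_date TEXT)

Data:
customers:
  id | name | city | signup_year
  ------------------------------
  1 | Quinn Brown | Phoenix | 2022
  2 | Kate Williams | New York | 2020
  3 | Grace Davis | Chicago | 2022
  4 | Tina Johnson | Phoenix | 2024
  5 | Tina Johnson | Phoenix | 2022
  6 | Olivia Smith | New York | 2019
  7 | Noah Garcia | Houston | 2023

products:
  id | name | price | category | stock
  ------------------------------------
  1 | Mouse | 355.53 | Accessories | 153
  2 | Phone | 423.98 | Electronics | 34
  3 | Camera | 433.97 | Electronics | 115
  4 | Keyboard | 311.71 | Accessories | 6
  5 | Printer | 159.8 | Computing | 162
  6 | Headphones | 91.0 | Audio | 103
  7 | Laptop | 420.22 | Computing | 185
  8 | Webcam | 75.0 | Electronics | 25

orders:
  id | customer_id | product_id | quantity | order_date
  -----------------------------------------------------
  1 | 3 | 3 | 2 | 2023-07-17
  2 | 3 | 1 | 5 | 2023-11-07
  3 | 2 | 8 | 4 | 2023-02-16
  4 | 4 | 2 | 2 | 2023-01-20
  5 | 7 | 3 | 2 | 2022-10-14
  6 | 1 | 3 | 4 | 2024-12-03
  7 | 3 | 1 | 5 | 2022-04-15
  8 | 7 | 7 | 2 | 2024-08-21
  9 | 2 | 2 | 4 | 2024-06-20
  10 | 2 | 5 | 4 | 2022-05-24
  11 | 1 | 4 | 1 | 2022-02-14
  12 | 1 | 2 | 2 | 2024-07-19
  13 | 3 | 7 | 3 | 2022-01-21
SELECT name, price FROM products WHERE price <= 268.27

Execution result:
name | price
Printer | 159.80
Headphones | 91.00
Webcam | 75.00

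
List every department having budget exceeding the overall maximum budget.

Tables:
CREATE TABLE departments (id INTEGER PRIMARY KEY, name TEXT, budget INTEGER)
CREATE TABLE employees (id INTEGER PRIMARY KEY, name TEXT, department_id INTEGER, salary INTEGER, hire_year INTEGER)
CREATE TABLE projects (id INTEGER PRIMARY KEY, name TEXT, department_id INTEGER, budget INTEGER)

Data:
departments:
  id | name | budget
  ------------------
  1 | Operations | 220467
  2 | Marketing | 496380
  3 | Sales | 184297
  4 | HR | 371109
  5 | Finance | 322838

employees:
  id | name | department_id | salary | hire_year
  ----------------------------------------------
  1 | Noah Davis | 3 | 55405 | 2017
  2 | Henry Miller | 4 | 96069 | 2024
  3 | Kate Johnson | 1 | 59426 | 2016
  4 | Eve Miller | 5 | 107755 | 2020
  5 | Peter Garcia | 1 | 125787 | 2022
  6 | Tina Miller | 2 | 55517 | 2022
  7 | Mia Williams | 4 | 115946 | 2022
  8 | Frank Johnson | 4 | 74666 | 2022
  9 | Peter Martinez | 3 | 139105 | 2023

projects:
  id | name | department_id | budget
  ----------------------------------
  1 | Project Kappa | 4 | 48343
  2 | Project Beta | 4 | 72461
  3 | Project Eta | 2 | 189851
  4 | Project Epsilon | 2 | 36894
SELECT name, budget FROM departments WHERE budget > (SELECT MAX(budget) FROM departments)

Execution result:
(no rows)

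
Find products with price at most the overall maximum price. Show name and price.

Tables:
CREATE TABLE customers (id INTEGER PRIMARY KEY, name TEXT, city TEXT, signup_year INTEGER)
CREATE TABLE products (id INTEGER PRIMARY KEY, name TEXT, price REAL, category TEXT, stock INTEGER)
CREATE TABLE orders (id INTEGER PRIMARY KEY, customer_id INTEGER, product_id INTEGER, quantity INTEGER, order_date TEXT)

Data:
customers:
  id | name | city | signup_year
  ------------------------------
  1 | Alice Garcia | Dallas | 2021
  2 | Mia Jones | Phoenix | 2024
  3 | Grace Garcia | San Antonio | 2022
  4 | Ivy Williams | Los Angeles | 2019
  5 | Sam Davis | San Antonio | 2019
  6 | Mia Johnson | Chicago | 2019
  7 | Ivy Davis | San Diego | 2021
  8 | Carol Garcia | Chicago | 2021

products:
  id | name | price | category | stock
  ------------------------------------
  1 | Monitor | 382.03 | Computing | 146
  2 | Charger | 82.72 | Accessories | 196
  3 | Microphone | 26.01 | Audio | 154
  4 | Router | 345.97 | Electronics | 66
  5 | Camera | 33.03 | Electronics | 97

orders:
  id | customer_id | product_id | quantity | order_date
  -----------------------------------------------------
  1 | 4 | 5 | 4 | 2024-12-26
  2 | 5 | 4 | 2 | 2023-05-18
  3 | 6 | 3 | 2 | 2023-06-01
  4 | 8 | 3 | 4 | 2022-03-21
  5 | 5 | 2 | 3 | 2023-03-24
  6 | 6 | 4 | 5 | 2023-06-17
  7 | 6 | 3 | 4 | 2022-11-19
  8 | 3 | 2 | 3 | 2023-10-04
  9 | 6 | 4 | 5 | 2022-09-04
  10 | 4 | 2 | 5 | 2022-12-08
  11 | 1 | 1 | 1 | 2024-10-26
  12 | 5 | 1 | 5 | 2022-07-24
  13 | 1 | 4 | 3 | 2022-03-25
SELECT name, price FROM products WHERE price <= (SELECT MAX(price) FROM products)

Execution result:
name | price
Monitor | 382.03
Charger | 82.72
Microphone | 26.01
Router | 345.97
Camera | 33.03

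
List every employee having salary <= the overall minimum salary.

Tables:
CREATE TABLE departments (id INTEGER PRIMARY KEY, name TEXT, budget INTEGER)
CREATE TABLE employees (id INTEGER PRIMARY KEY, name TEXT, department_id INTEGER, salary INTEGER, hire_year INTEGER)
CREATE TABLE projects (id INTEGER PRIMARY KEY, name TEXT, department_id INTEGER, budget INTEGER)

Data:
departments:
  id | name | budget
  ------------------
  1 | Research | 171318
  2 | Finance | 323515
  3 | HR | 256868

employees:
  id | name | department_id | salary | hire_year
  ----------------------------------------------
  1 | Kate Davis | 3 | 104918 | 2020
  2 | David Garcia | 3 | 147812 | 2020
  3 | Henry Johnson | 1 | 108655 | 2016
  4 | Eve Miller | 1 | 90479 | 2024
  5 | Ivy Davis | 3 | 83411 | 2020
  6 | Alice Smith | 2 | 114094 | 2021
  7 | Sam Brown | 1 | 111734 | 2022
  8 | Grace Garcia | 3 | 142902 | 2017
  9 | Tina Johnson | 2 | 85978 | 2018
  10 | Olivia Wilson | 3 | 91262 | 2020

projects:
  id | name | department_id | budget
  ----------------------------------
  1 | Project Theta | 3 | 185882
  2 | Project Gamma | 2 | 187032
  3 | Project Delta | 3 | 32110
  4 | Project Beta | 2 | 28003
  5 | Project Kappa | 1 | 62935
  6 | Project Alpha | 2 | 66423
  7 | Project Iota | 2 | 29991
SELECT name, salary FROM employees WHERE salary <= (SELECT MIN(salary) FROM employees)

Execution result:
name | salary
Ivy Davis | 83411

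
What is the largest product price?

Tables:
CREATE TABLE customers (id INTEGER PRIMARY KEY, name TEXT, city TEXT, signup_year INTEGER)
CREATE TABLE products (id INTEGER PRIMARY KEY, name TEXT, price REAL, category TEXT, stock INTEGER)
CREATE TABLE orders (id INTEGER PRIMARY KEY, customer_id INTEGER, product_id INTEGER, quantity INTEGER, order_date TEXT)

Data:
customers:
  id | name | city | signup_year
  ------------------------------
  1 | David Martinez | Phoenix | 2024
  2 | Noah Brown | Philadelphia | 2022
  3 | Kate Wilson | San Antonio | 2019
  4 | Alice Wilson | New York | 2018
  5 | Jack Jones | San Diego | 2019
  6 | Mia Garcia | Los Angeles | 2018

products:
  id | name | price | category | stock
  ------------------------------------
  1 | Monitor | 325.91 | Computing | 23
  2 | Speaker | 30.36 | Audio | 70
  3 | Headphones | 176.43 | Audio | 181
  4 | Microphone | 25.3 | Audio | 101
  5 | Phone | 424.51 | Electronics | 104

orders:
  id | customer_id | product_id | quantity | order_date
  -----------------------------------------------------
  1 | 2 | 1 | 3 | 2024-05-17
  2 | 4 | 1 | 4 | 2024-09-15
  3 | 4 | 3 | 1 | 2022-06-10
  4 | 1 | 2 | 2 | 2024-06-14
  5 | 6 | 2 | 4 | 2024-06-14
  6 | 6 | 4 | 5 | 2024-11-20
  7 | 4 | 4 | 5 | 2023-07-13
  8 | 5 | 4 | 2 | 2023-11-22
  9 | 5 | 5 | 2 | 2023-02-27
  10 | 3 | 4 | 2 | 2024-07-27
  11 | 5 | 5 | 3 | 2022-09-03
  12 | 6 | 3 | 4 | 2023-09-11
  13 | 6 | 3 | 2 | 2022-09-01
SELECT MAX(price) FROM products

Execution result:
424.51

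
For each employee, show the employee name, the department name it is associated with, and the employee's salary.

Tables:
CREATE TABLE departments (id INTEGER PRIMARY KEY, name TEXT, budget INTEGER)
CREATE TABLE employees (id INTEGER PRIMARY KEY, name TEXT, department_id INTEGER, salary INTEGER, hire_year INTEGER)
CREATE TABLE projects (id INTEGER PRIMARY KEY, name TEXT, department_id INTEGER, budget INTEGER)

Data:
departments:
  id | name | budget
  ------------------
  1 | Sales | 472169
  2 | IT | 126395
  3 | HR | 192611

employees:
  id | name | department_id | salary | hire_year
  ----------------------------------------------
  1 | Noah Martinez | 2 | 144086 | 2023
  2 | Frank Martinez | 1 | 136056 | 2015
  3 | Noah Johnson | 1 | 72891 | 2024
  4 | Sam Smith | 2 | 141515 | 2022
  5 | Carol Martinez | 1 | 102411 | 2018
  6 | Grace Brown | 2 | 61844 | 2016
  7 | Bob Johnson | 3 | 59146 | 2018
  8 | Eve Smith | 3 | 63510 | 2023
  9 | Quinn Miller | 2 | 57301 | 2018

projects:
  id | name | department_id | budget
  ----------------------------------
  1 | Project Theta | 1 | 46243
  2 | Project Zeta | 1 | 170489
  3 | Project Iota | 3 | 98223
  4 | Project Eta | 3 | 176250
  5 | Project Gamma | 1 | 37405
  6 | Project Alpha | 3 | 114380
SELECT c.name, p.name AS department, c.salary FROM employees c JOIN departments p ON c.department_id = p.id

Execution result:
name | department | salary
Noah Martinez | IT | 144086
Frank Martinez | Sales | 136056
Noah Johnson | Sales | 72891
Sam Smith | IT | 141515
Carol Martinez | Sales | 102411
Grace Brown | IT | 61844
Bob Johnson | HR | 59146
Eve Smith | HR | 63510
Quinn Miller | IT | 57301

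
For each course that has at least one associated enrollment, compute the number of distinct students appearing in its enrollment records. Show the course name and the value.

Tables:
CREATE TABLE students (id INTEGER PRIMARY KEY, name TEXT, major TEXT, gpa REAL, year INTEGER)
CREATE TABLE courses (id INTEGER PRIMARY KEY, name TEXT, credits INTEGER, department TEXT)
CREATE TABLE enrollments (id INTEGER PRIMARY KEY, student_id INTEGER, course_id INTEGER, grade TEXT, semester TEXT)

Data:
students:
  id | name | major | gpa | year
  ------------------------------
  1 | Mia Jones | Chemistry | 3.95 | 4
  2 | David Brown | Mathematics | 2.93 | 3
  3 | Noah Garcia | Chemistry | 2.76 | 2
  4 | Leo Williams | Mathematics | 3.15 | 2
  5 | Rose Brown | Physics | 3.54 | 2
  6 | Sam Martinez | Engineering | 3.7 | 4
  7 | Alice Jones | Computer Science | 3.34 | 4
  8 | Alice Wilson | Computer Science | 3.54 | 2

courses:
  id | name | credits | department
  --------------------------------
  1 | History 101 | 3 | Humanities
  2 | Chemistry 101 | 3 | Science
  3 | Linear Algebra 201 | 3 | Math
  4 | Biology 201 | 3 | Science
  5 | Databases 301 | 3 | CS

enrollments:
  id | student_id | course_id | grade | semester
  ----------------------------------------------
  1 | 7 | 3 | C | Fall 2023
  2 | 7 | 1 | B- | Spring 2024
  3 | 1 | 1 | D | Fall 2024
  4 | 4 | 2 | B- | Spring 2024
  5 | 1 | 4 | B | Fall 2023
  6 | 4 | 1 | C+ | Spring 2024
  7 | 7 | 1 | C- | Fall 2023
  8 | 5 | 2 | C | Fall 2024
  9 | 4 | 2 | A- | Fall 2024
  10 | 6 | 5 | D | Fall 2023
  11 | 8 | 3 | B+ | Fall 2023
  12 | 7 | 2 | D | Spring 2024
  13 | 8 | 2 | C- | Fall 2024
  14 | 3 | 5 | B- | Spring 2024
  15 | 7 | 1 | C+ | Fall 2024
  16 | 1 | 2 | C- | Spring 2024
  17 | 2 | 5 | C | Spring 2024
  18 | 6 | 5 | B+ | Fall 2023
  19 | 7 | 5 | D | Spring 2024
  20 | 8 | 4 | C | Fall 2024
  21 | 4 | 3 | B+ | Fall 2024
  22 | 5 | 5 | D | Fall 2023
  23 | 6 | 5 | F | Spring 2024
SELECT p.name, COUNT(DISTINCT c.student_id) AS distinct_student_count FROM enrollments c JOIN courses p ON c.course_id = p.id GROUP BY p.id, p.name

Execution result:
name | distinct_student_count
History 101 | 3
Chemistry 101 | 5
Linear Algebra 201 | 3
Biology 201 | 2
Databases 301 | 5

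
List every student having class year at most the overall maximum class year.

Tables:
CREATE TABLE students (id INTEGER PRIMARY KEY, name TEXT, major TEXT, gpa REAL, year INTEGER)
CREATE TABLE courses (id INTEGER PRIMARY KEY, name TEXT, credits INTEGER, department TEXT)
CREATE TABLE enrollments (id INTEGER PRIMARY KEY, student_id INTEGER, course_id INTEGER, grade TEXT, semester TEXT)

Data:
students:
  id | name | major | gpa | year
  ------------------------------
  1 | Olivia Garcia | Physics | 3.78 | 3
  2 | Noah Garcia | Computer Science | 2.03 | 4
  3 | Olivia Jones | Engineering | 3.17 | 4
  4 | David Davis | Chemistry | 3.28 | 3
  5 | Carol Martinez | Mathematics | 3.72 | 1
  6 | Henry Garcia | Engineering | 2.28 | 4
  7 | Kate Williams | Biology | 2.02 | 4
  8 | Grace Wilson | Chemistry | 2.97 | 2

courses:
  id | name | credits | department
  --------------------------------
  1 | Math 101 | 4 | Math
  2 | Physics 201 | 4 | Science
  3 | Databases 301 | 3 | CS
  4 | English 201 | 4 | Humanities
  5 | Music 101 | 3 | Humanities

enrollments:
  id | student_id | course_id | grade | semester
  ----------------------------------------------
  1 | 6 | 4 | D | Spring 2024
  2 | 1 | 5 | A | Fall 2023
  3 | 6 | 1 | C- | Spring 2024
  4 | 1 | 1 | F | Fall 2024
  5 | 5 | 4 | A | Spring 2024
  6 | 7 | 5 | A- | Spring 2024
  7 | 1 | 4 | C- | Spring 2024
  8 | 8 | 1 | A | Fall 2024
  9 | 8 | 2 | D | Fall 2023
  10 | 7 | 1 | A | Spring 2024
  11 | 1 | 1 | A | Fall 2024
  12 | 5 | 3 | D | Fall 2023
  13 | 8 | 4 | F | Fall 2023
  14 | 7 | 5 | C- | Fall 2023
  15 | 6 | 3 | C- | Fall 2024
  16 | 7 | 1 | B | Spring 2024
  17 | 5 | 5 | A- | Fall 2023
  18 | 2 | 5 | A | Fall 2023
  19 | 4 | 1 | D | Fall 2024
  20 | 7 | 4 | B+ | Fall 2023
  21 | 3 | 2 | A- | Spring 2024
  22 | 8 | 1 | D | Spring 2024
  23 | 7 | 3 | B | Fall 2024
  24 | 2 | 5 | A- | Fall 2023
SELECT name, year FROM students WHERE year <= (SELECT MAX(year) FROM students)

Execution result:
name | year
Olivia Garcia | 3
Noah Garcia | 4
Olivia Jones | 4
David Davis | 3
Carol Martinez | 1
Henry Garcia | 4
Kate Williams | 4
Grace Wilson | 2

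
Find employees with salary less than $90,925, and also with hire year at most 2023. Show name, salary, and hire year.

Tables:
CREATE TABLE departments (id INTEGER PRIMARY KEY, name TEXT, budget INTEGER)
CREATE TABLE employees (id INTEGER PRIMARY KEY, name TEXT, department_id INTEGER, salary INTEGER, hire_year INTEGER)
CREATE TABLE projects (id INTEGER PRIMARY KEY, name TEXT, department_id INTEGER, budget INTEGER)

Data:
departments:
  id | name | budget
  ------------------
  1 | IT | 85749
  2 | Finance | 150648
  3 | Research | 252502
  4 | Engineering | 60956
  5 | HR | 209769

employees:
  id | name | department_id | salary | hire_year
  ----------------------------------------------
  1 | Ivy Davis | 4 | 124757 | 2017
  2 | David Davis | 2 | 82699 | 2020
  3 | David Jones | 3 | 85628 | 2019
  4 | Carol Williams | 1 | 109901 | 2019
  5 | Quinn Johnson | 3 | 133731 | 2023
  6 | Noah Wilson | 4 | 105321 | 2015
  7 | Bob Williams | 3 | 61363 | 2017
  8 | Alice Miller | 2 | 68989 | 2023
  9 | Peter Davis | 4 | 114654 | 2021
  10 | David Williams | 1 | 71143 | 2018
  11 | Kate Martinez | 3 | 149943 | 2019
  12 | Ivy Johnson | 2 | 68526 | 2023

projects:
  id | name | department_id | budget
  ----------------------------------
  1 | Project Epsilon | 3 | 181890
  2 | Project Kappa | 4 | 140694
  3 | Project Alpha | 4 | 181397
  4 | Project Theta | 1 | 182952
SELECT name, salary, hire_year FROM employees WHERE salary < 90925 AND hire_year <= 2023

Execution result:
name | salary | hire_year
David Davis | 82699 | 2020
David Jones | 85628 | 2019
Bob Williams | 61363 | 2017
Alice Miller | 68989 | 2023
David Williams | 71143 | 2018
Ivy Johnson | 68526 | 2023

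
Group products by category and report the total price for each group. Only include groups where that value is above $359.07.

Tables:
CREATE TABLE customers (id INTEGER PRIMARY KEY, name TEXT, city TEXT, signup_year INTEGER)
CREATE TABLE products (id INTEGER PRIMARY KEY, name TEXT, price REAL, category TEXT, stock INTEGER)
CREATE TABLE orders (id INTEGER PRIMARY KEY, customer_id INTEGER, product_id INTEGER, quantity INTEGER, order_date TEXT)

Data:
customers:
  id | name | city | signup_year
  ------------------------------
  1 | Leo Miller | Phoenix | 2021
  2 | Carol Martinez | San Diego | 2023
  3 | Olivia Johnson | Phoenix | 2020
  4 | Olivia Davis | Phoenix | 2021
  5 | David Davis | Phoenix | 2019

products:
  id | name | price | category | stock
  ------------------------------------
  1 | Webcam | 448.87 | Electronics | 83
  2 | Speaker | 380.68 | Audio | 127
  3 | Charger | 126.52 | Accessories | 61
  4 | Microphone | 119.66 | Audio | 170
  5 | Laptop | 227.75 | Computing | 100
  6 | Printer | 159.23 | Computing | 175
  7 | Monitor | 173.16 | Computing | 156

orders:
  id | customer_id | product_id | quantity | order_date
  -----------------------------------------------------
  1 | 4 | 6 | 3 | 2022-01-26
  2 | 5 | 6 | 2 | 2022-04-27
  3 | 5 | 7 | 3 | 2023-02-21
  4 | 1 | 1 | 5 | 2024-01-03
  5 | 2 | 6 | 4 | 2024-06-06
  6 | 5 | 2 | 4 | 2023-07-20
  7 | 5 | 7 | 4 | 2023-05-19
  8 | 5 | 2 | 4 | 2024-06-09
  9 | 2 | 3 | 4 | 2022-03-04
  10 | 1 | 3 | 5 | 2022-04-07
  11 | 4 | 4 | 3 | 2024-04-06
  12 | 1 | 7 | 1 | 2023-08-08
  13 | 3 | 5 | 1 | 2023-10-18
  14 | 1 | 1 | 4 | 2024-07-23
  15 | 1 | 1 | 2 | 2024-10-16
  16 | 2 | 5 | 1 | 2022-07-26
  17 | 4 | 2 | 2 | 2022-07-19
SELECT category, SUM(price) AS sum_price FROM products GROUP BY category HAVING SUM(price) > 359.07

Execution result:
category | sum_price
Audio | 500.34
Computing | 560.14
Electronics | 448.87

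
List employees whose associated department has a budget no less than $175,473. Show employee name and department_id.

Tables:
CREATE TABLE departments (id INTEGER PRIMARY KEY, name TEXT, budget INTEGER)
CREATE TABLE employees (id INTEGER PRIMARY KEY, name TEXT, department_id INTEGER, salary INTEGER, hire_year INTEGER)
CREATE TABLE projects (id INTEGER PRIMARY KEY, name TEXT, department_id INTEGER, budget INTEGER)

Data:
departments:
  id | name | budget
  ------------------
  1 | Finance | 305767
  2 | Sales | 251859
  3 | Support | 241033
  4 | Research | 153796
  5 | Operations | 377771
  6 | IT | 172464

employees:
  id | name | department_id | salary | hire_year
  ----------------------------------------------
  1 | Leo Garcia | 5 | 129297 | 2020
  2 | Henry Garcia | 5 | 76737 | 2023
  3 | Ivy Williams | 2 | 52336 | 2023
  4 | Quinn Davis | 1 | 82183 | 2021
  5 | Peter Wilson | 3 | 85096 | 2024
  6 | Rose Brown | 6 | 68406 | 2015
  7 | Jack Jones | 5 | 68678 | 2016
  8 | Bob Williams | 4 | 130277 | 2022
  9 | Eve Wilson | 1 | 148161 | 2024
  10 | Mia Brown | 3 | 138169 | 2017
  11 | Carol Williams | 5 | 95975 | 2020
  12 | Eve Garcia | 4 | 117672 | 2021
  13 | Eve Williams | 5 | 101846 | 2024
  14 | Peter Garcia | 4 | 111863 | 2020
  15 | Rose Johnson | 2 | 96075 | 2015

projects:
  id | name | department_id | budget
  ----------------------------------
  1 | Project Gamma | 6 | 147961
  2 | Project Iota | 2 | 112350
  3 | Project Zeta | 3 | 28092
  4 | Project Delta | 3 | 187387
SELECT name, department_id FROM employees WHERE department_id IN (SELECT id FROM departments WHERE budget >= 175473)

Execution result:
name | department_id
Leo Garcia | 5
Henry Garcia | 5
Ivy Williams | 2
Quinn Davis | 1
Peter Wilson | 3
Jack Jones | 5
Eve Wilson | 1
Mia Brown | 3
Carol Williams | 5
Eve Williams | 5
Rose Johnson | 2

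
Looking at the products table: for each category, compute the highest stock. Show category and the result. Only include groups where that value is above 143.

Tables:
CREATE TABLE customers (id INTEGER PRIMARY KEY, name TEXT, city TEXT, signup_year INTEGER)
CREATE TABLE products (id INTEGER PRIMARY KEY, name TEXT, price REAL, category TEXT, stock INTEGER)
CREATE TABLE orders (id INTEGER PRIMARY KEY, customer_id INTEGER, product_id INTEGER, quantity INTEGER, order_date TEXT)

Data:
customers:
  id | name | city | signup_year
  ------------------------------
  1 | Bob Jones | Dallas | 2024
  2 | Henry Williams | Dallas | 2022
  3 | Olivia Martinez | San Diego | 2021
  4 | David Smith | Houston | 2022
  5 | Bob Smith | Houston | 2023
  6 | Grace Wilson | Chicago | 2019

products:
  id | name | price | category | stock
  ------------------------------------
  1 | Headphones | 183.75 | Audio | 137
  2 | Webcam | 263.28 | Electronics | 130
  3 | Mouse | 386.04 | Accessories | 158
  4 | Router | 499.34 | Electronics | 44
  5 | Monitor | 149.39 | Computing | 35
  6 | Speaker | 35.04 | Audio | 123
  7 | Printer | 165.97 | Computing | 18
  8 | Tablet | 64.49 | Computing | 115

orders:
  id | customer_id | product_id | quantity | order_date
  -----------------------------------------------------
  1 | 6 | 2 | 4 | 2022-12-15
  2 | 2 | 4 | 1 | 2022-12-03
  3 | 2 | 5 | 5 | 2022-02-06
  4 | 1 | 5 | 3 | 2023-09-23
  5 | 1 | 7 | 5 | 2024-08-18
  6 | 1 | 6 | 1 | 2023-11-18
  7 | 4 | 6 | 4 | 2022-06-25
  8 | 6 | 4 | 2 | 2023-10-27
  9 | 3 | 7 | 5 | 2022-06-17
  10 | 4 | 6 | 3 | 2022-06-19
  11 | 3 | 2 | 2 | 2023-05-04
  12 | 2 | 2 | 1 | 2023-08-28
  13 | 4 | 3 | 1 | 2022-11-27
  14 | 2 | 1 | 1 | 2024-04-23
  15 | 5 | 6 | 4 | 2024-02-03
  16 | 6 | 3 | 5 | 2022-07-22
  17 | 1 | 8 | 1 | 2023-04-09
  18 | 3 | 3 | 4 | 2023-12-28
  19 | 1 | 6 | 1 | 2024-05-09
SELECT category, MAX(stock) AS max_stock FROM products GROUP BY category HAVING MAX(stock) > 143

Execution result:
category | max_stock
Accessories | 158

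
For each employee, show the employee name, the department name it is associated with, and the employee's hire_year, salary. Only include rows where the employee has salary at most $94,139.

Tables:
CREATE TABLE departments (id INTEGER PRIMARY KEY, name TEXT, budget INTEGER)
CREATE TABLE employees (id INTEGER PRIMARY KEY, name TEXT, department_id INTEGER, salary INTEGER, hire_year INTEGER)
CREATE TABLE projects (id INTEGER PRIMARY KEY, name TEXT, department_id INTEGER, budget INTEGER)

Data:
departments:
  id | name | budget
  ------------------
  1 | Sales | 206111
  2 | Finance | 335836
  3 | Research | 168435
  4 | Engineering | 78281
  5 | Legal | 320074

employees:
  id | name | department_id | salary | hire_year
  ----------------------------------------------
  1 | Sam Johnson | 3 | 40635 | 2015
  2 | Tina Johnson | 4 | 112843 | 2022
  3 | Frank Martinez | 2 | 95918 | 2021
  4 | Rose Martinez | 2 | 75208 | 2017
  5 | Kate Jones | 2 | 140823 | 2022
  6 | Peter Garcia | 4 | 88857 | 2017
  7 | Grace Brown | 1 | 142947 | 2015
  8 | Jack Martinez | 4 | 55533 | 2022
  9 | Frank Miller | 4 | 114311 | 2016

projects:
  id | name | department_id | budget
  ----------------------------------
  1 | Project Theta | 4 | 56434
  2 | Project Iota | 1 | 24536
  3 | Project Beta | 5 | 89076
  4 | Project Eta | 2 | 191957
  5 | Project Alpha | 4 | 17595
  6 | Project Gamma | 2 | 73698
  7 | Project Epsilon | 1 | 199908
SELECT c.name, p.name AS department, c.hire_year, c.salary FROM employees c JOIN departments p ON c.department_id = p.id WHERE c.salary <= 94139

Execution result:
name | department | hire_year | salary
Sam Johnson | Research | 2015 | 40635
Rose Martinez | Finance | 2017 | 75208
Peter Garcia | Engineering | 2017 | 88857
Jack Martinez | Engineering | 2022 | 55533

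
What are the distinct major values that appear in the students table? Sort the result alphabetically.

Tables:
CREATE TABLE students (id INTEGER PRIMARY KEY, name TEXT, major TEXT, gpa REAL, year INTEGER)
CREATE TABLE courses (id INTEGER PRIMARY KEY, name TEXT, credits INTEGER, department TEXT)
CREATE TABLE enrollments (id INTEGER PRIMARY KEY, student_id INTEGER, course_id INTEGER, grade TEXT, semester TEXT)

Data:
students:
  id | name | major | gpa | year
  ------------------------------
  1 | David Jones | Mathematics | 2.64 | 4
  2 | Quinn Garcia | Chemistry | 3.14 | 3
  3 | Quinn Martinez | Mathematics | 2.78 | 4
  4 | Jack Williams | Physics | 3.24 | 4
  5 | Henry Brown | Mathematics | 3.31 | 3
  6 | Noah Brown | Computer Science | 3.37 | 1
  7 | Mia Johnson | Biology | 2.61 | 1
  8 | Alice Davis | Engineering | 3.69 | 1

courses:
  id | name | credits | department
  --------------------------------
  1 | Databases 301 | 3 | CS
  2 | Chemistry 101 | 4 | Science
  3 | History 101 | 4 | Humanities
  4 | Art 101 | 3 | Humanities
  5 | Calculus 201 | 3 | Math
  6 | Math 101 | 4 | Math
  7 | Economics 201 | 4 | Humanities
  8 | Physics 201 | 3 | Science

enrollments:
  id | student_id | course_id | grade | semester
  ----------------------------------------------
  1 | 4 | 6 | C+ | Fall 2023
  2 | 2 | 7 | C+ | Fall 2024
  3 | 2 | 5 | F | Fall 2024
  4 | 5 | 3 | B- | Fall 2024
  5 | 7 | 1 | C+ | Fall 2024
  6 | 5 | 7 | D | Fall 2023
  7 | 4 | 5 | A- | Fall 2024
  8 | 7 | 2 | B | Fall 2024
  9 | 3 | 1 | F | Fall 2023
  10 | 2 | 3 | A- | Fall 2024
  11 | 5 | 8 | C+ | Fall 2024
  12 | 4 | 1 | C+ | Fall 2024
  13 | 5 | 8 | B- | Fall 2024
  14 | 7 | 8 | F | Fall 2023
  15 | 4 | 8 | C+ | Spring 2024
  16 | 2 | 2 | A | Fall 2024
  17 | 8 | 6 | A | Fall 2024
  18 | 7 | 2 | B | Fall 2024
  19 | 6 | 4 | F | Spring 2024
SELECT DISTINCT major FROM students ORDER BY major

Execution result:
major
Biology
Chemistry
Computer Science
Engineering
Mathematics
Physics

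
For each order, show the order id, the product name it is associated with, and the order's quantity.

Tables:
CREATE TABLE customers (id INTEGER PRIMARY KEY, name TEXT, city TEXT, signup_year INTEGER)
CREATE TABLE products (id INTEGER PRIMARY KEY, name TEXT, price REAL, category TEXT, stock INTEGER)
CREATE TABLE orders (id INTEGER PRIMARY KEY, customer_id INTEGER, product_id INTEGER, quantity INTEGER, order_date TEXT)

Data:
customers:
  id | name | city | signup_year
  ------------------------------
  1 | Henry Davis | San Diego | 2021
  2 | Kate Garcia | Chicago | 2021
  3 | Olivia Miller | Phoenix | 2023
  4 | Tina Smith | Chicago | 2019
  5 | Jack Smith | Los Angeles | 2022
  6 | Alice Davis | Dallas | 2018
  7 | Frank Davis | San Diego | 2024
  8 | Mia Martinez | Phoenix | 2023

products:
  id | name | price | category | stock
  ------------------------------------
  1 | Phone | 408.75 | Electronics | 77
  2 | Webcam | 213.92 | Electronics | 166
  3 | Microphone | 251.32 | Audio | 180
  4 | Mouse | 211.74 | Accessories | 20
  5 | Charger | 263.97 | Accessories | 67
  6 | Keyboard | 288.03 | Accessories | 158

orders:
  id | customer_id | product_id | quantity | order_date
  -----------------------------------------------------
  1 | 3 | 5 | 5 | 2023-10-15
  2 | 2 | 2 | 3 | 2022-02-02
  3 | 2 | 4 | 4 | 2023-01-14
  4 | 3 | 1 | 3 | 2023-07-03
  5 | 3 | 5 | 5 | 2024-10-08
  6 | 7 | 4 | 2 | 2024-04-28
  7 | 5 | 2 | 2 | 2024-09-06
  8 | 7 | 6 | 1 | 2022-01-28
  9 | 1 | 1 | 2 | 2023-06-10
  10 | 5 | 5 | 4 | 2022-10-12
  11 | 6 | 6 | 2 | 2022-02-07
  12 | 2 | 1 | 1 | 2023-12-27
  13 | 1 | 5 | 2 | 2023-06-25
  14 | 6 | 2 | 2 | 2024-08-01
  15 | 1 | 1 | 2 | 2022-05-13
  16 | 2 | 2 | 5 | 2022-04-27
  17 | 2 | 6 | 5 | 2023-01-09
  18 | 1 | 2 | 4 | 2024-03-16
SELECT c.id, p.name AS product, c.quantity FROM orders c JOIN products p ON c.product_id = p.id

Execution result:
id | product | quantity
1 | Charger | 5
2 | Webcam | 3
3 | Mouse | 4
4 | Phone | 3
5 | Charger | 5
6 | Mouse | 2
7 | Webcam | 2
8 | Keyboard | 1
9 | Phone | 2
10 | Charger | 4
11 | Keyboard | 2
12 | Phone | 1
13 | Charger | 2
14 | Webcam | 2
15 | Phone | 2
16 | Webcam | 5
17 | Keyboard | 5
18 | Webcam | 4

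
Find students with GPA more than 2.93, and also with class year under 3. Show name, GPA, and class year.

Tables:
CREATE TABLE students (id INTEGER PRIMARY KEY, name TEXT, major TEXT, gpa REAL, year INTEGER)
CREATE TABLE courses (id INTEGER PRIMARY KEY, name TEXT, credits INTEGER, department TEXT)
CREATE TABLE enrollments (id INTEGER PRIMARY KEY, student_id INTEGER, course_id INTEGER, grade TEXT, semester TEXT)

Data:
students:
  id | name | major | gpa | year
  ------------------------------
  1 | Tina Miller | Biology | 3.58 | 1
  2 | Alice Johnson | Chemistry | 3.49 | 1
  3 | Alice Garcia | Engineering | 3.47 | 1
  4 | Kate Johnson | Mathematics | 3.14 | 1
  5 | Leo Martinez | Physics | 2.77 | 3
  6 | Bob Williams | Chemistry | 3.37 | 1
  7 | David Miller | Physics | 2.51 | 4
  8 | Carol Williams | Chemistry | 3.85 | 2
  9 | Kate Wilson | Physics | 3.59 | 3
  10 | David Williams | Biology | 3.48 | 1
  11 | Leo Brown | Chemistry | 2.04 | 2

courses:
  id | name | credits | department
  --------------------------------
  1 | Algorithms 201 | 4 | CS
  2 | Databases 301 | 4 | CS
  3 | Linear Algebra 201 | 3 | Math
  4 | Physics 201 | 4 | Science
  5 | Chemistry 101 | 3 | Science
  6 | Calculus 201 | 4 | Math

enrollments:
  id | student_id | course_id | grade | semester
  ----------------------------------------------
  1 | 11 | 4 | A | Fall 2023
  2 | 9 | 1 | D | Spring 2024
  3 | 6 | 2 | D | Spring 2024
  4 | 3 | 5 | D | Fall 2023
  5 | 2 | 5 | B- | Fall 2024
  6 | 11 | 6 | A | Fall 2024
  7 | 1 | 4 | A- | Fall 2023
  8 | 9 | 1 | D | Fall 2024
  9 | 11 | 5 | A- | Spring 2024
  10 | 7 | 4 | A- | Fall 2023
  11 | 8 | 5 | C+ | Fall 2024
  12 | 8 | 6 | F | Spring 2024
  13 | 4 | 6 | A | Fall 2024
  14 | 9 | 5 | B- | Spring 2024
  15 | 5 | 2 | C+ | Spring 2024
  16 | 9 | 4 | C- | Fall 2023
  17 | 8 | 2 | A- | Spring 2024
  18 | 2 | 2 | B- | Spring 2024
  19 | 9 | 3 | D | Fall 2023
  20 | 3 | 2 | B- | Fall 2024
SELECT name, gpa, year FROM students WHERE gpa > 2.93 AND year < 3

Execution result:
name | gpa | year
Tina Miller | 3.58 | 1
Alice Johnson | 3.49 | 1
Alice Garcia | 3.47 | 1
Kate Johnson | 3.14 | 1
Bob Williams | 3.37 | 1
Carol Williams | 3.85 | 2
David Williams | 3.48 | 1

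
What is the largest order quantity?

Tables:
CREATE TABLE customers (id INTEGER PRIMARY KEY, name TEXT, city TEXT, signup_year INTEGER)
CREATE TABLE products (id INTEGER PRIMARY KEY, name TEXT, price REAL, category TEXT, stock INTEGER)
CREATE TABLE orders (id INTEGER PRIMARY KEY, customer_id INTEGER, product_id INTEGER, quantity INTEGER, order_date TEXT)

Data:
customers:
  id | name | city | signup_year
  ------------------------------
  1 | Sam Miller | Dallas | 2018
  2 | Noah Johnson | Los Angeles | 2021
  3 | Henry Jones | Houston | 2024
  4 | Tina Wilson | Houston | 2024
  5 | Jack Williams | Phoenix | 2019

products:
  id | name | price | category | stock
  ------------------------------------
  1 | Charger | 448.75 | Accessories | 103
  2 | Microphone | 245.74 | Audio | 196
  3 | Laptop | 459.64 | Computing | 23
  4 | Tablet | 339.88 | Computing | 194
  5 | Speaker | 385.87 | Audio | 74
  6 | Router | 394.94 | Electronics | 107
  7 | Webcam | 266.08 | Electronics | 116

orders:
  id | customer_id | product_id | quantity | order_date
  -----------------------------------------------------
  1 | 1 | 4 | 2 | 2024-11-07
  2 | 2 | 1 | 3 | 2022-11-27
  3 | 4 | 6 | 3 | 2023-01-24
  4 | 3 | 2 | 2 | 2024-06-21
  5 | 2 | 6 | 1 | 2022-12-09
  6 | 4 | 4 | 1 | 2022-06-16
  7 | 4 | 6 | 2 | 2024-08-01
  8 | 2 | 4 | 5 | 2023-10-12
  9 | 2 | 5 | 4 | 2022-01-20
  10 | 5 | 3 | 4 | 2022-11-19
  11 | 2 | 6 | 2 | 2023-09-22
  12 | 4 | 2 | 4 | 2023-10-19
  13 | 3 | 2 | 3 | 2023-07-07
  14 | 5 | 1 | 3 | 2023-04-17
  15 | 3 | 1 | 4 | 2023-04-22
SELECT MAX(quantity) FROM orders

Execution result:
5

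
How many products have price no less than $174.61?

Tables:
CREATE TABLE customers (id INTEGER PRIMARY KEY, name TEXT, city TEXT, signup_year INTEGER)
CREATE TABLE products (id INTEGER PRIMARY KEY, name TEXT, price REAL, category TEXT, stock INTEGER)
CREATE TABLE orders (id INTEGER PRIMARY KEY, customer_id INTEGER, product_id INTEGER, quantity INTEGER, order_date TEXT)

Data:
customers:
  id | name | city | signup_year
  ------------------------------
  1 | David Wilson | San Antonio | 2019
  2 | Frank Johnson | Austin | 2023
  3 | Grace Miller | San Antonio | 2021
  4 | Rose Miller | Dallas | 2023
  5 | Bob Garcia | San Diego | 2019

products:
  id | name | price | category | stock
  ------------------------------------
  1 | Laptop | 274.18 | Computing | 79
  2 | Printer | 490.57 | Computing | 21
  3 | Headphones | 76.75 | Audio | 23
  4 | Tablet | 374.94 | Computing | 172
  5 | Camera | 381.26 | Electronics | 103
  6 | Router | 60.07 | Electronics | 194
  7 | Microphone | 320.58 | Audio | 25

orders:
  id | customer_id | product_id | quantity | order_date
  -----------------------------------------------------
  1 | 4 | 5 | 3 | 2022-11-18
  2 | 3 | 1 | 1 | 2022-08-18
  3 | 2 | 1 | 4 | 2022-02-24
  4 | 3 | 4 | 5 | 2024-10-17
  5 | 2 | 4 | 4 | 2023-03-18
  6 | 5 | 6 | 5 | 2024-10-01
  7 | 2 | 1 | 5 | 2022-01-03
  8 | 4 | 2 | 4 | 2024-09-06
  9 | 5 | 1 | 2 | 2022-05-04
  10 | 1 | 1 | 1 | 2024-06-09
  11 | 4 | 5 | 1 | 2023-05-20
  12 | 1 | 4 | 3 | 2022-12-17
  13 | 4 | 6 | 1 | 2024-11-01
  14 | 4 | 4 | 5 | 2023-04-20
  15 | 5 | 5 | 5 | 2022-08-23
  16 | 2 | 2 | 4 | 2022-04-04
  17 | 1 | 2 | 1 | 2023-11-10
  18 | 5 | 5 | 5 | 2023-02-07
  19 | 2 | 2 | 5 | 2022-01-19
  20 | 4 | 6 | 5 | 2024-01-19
SELECT COUNT(*) FROM products WHERE price >= 174.61

Execution result:
5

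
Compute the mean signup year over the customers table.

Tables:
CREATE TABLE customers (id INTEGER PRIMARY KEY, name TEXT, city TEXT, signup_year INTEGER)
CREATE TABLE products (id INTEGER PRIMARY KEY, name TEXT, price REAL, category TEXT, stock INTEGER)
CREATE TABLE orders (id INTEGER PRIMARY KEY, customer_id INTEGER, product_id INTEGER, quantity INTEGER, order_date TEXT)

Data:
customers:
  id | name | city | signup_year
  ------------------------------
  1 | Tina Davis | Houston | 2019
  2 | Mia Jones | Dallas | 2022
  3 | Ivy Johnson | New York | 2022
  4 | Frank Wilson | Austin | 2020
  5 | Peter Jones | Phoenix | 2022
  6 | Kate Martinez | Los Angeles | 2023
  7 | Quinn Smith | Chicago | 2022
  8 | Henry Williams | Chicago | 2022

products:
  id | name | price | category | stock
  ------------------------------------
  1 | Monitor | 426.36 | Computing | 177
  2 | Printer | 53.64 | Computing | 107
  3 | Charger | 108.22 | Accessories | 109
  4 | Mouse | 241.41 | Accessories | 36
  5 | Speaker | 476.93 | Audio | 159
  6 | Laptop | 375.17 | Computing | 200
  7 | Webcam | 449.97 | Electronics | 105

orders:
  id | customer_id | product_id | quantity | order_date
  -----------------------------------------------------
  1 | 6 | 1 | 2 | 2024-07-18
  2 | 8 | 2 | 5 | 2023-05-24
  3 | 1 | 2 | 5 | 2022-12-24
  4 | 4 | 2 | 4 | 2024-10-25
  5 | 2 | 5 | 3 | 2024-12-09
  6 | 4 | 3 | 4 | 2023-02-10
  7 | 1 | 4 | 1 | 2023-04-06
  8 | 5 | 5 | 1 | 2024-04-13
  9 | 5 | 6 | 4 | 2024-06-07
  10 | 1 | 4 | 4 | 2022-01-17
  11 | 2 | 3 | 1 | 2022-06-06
SELECT AVG(signup_year) FROM customers

Execution result:
2021.50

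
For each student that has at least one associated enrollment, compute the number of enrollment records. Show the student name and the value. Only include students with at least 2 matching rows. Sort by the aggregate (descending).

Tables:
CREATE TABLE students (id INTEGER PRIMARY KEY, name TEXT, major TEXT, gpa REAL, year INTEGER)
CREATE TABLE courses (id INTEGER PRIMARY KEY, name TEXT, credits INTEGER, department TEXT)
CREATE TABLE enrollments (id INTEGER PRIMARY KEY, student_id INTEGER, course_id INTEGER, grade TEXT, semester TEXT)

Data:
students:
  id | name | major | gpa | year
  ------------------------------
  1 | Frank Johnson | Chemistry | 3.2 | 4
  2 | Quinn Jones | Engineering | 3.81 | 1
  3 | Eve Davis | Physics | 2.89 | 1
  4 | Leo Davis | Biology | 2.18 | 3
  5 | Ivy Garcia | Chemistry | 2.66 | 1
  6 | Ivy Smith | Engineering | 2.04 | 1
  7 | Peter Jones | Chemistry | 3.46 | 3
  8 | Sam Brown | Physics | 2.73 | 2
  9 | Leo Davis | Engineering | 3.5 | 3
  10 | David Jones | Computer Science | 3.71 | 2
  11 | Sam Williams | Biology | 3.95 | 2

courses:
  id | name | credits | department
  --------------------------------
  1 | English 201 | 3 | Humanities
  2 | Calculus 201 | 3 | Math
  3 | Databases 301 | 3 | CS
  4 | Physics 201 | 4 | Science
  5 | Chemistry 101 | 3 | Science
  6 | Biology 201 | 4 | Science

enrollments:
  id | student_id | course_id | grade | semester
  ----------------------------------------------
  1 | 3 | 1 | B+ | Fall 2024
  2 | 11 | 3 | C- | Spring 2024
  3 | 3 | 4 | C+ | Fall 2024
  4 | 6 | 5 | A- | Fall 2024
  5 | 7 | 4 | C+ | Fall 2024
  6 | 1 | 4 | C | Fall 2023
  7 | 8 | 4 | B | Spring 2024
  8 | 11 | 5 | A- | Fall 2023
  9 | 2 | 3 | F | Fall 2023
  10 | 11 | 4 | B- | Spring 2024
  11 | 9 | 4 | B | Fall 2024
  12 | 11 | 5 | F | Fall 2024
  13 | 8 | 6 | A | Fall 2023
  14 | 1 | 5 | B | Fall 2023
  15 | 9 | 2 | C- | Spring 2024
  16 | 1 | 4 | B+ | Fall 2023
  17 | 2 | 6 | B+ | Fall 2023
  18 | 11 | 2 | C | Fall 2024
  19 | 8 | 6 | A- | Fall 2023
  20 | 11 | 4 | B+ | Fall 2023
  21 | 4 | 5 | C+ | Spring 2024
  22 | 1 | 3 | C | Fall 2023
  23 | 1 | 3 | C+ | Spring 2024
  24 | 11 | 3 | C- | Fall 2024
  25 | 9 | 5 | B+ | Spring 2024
SELECT p.name, COUNT(*) AS n FROM enrollments c JOIN students p ON c.student_id = p.id GROUP BY p.id, p.name HAVING COUNT(*) >= 2 ORDER BY n DESC

Execution result:
name | n
Sam Williams | 7
Frank Johnson | 5
Sam Brown | 3
Leo Davis | 3
Quinn Jones | 2
Eve Davis | 2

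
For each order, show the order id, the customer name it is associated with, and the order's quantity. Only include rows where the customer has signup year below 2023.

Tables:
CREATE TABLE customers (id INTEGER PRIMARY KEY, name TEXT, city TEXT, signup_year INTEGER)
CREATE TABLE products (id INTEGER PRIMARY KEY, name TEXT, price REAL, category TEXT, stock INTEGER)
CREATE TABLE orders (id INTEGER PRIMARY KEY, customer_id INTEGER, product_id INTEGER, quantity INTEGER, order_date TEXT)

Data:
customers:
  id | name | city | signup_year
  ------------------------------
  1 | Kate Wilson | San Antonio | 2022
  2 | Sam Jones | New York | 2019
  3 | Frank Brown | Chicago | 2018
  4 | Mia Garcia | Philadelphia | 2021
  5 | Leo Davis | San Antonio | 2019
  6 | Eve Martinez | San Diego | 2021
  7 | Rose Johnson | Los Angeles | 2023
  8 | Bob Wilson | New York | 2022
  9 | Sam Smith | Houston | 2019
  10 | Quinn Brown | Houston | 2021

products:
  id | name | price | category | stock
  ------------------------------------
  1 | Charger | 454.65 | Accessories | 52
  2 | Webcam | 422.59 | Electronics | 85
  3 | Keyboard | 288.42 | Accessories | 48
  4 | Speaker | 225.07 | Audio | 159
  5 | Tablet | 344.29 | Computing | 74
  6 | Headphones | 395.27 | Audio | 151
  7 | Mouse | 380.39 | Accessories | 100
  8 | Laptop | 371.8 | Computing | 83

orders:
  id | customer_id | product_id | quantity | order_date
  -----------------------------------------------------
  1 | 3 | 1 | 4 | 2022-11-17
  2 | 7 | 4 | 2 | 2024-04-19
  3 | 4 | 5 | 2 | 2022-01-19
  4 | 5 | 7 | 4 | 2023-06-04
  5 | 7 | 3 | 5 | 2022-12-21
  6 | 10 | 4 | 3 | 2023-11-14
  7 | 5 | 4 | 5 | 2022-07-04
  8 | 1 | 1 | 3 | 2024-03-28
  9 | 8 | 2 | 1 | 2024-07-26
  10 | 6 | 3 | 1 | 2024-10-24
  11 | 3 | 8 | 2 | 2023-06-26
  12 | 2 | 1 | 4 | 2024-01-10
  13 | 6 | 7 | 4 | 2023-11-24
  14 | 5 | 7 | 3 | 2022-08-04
SELECT c.id, p.name AS customer, c.quantity FROM orders c JOIN customers p ON c.customer_id = p.id WHERE p.signup_year < 2023

Execution result:
id | customer | quantity
1 | Frank Brown | 4
3 | Mia Garcia | 2
4 | Leo Davis | 4
6 | Quinn Brown | 3
7 | Leo Davis | 5
8 | Kate Wilson | 3
9 | Bob Wilson | 1
10 | Eve Martinez | 1
11 | Frank Brown | 2
12 | Sam Jones | 4
13 | Eve Martinez | 4
14 | Leo Davis | 3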